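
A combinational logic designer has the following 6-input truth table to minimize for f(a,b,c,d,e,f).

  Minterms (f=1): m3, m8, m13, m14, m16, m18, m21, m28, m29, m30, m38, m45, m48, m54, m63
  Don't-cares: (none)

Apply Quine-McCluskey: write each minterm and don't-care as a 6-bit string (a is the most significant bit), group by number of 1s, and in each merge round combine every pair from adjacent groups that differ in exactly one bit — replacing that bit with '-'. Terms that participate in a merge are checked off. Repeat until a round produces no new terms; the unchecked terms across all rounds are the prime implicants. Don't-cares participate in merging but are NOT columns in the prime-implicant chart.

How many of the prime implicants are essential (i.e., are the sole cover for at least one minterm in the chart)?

9

[col 0] 000011, 001000, 001101*, 001110*, 010000*, 010010*, 010101*, 011100*, 011101*, 011110*, 100110*, 101101*, 110000*, 110110*, 111111
[col 1] -01101, -10000, 0-1101, 0-1110, 01-101, 0100-0, 0111-0, 01110-, 1-0110
Prime implicants: -01101, -10000, 0-1101, 0-1110, 000011, 001000, 01-101, 0100-0, 0111-0, 01110-, 1-0110, 111111
PI chart (minterm → PIs covering it):
  3 | 000011  (sole → essential)
  8 | 001000  (sole → essential)
  13 | -01101,0-1101
  14 | 0-1110  (sole → essential)
  16 | -10000,0100-0
  18 | 0100-0  (sole → essential)
  21 | 01-101  (sole → essential)
  28 | 0111-0,01110-
  29 | 0-1101,01-101,01110-
  30 | 0-1110,0111-0
  38 | 1-0110  (sole → essential)
  45 | -01101  (sole → essential)
  48 | -10000  (sole → essential)
  54 | 1-0110  (sole → essential)
  63 | 111111  (sole → essential)
Essential prime implicants: -01101, -10000, 0-1110, 000011, 001000, 01-101, 0100-0, 1-0110, 111111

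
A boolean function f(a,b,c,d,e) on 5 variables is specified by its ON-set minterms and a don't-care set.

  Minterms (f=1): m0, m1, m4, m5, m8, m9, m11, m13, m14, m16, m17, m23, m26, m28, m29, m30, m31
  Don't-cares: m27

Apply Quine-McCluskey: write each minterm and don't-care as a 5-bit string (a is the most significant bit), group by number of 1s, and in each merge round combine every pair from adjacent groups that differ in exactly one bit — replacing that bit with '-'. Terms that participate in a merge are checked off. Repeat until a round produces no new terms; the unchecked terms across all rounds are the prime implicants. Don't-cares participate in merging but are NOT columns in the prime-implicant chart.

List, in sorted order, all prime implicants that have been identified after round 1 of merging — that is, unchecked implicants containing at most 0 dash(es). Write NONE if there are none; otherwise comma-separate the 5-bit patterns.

NONE

size-2^0 implicants → 00000(✓)  00001(✓)  00100(✓)  00101(✓)  01000(✓)  01001(✓)  01011(✓)  01101(✓)  01110(✓)  10000(✓)  10001(✓)  10111(✓)  11010(✓)  11011(✓)  11100(✓)  11101(✓)  11110(✓)  11111(✓)
size-2^1 implicants → -0000(✓)  -0001(✓)  -1011  -1101  -1110  0-000(✓)  0-001(✓)  0-101(✓)  00-00(✓)  00-01(✓)  0000-(✓)  0010-(✓)  01-01(✓)  010-1  0100-(✓)  1-111  1000-(✓)  11-10(✓)  11-11(✓)  1101-(✓)  111-0(✓)  111-1(✓)  1110-(✓)  1111-(✓)
size-2^2 implicants → -000-  0--01  0-00-  00-0-  11-1-  111--
Unchecked terms (primes): -000-, -1011, -1101, -1110, 0--01, 0-00-, 00-0-, 010-1, 1-111, 11-1-, 111--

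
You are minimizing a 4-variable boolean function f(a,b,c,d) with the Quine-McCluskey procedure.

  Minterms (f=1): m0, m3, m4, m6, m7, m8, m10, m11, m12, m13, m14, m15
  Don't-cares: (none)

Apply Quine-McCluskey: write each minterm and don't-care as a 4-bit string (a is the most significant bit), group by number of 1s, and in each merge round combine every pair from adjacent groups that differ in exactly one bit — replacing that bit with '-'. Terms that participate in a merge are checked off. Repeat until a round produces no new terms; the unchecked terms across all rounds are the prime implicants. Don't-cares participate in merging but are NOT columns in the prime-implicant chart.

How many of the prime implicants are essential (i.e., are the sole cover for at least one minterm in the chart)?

Round 0: 0000✓ 0011✓ 0100✓ 0110✓ 0111✓ 1000✓ 1010✓ 1011✓ 1100✓ 1101✓ 1110✓ 1111✓
Round 1: -000✓ -011✓ -100✓ -110✓ -111✓ 0-00✓ 0-11✓ 01-0✓ 011-✓ 1-00✓ 1-10✓ 1-11✓ 10-0✓ 101-✓ 11-0✓ 11-1✓ 110-✓ 111-✓
Round 2: --00 --11 -1-0 -11- 1--0 1-1- 11--
PIs = {--00, --11, -1-0, -11-, 1--0, 1-1-, 11--}
Coverage chart:
  m0: --00 ←essential
  m3: --11 ←essential
  m4: --00,-1-0
  m6: -1-0,-11-
  m7: --11,-11-
  m8: --00,1--0
  m10: 1--0,1-1-
  m11: --11,1-1-
  m12: --00,-1-0,1--0,11--
  m13: 11-- ←essential
  m14: -1-0,-11-,1--0,1-1-,11--
  m15: --11,-11-,1-1-,11--
Essential: --00, --11, 11--

3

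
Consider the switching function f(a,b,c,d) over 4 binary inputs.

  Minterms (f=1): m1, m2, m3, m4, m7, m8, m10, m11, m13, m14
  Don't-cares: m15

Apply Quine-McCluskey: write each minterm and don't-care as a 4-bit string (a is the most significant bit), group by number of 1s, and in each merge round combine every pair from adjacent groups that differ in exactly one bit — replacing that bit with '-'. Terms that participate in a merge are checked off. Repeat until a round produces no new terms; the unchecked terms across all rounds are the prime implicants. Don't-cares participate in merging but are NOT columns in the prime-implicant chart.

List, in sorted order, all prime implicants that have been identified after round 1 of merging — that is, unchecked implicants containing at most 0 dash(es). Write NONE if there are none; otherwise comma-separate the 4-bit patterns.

0100

Round 0: 0001✓ 0010✓ 0011✓ 0100 0111✓ 1000✓ 1010✓ 1011✓ 1101✓ 1110✓ 1111✓
Round 1: -010✓ -011✓ -111✓ 0-11✓ 00-1 001-✓ 1-10✓ 1-11✓ 10-0 101-✓ 11-1 111-✓
Round 2: --11 -01- 1-1-
PIs = {--11, -01-, 00-1, 0100, 1-1-, 10-0, 11-1}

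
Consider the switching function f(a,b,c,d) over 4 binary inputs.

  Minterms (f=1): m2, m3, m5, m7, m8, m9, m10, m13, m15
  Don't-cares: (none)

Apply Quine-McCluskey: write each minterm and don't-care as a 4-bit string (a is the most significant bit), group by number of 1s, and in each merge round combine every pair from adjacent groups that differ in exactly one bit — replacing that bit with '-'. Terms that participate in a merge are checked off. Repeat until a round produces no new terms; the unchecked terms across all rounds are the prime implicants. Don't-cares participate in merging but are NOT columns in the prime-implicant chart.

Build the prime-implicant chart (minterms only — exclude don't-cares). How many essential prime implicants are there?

1

Round 0: 0010✓ 0011✓ 0101✓ 0111✓ 1000✓ 1001✓ 1010✓ 1101✓ 1111✓
Round 1: -010 -101✓ -111✓ 0-11 001- 01-1✓ 1-01 10-0 100- 11-1✓
Round 2: -1-1
PIs = {-010, -1-1, 0-11, 001-, 1-01, 10-0, 100-}
Coverage chart:
  m2: -010,001-
  m3: 0-11,001-
  m5: -1-1 ←essential
  m7: -1-1,0-11
  m8: 10-0,100-
  m9: 1-01,100-
  m10: -010,10-0
  m13: -1-1,1-01
  m15: -1-1 ←essential
Essential: -1-1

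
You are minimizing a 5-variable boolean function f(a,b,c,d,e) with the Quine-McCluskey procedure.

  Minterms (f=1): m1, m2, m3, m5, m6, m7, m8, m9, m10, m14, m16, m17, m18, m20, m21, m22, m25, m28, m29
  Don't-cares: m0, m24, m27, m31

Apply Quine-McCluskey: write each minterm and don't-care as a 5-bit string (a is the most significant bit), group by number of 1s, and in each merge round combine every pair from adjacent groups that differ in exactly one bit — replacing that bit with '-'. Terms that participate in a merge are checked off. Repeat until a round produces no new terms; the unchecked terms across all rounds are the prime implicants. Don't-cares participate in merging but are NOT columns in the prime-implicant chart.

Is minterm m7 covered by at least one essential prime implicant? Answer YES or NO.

NO

size-2^0 implicants → 00000(✓)  00001(✓)  00010(✓)  00011(✓)  00101(✓)  00110(✓)  00111(✓)  01000(✓)  01001(✓)  01010(✓)  01110(✓)  10000(✓)  10001(✓)  10010(✓)  10100(✓)  10101(✓)  10110(✓)  11000(✓)  11001(✓)  11011(✓)  11100(✓)  11101(✓)  11111(✓)
size-2^1 implicants → -0000(✓)  -0001(✓)  -0010(✓)  -0101(✓)  -0110(✓)  -1000(✓)  -1001(✓)  0-000(✓)  0-001(✓)  0-010(✓)  0-110(✓)  00-01(✓)  00-10(✓)  00-11(✓)  000-0(✓)  000-1(✓)  0000-(✓)  0001-(✓)  001-1(✓)  0011-(✓)  01-10(✓)  010-0(✓)  0100-(✓)  1-000(✓)  1-001(✓)  1-100(✓)  1-101(✓)  10-00(✓)  10-01(✓)  10-10(✓)  100-0(✓)  1000-(✓)  101-0(✓)  1010-(✓)  11-00(✓)  11-01(✓)  11-11(✓)  110-1(✓)  1100-(✓)  111-1(✓)  1110-(✓)
size-2^2 implicants → --000(✓)  --001(✓)  -0-01  -0-10  -00-0  -000-(✓)  -100-(✓)  0--10  0-0-0  0-00-(✓)  00--1  00-1-  000--  1--00(✓)  1--01(✓)  1-00-(✓)  1-10-(✓)  10--0  10-0-(✓)  11--1  11-0-(✓)
size-2^3 implicants → --00-  1--0-
Unchecked terms (primes): --00-, -0-01, -0-10, -00-0, 0--10, 0-0-0, 00--1, 00-1-, 000--, 1--0-, 10--0, 11--1
Minterm coverage:
  m1 ⊆ --00-,-0-01,00--1,000--
  m2 ⊆ -0-10,-00-0,0--10,0-0-0,00-1-,000--
  m3 ⊆ 00--1,00-1-,000--
  m5 ⊆ -0-01,00--1
  m6 ⊆ -0-10,0--10,00-1-
  m7 ⊆ 00--1,00-1-
  m8 ⊆ --00-,0-0-0
  m9 ⊆ --00- [E]
  m10 ⊆ 0--10,0-0-0
  m14 ⊆ 0--10 [E]
  m16 ⊆ --00-,-00-0,1--0-,10--0
  m17 ⊆ --00-,-0-01,1--0-
  m18 ⊆ -0-10,-00-0,10--0
  m20 ⊆ 1--0-,10--0
  m21 ⊆ -0-01,1--0-
  m22 ⊆ -0-10,10--0
  m25 ⊆ --00-,1--0-,11--1
  m28 ⊆ 1--0- [E]
  m29 ⊆ 1--0-,11--1
E = {--00-, 0--10, 1--0-}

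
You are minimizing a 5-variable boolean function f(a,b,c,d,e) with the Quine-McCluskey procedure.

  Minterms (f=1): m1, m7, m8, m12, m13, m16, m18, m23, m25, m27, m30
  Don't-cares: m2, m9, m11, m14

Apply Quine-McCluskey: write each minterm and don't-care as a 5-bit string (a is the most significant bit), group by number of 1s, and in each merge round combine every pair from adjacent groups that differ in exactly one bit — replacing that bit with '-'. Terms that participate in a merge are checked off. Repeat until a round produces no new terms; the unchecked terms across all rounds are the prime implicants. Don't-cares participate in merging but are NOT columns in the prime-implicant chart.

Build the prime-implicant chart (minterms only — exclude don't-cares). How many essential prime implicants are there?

size-2^0 implicants → 00001(✓)  00010(✓)  00111(✓)  01000(✓)  01001(✓)  01011(✓)  01100(✓)  01101(✓)  01110(✓)  10000(✓)  10010(✓)  10111(✓)  11001(✓)  11011(✓)  11110(✓)
size-2^1 implicants → -0010  -0111  -1001(✓)  -1011(✓)  -1110  0-001  01-00(✓)  01-01(✓)  010-1(✓)  0100-(✓)  011-0  0110-(✓)  100-0  110-1(✓)
size-2^2 implicants → -10-1  01-0-
Unchecked terms (primes): -0010, -0111, -10-1, -1110, 0-001, 01-0-, 011-0, 100-0
Minterm coverage:
  m1 ⊆ 0-001 [E]
  m7 ⊆ -0111 [E]
  m8 ⊆ 01-0- [E]
  m12 ⊆ 01-0-,011-0
  m13 ⊆ 01-0- [E]
  m16 ⊆ 100-0 [E]
  m18 ⊆ -0010,100-0
  m23 ⊆ -0111 [E]
  m25 ⊆ -10-1 [E]
  m27 ⊆ -10-1 [E]
  m30 ⊆ -1110 [E]
E = {-0111, -10-1, -1110, 0-001, 01-0-, 100-0}

6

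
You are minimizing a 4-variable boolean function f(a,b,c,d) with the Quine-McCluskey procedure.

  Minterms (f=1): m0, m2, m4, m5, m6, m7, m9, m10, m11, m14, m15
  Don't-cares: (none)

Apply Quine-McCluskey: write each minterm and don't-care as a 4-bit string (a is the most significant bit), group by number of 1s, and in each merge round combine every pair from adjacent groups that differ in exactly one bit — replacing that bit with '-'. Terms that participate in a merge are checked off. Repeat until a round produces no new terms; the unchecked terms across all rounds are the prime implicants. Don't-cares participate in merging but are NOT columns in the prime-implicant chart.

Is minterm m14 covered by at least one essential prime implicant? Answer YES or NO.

Round 0: 0000✓ 0010✓ 0100✓ 0101✓ 0110✓ 0111✓ 1001✓ 1010✓ 1011✓ 1110✓ 1111✓
Round 1: -010✓ -110✓ -111✓ 0-00✓ 0-10✓ 00-0✓ 01-0✓ 01-1✓ 010-✓ 011-✓ 1-10✓ 1-11✓ 10-1 101-✓ 111-✓
Round 2: --10 -11- 0--0 01-- 1-1-
PIs = {--10, -11-, 0--0, 01--, 1-1-, 10-1}
Coverage chart:
  m0: 0--0 ←essential
  m2: --10,0--0
  m4: 0--0,01--
  m5: 01-- ←essential
  m6: --10,-11-,0--0,01--
  m7: -11-,01--
  m9: 10-1 ←essential
  m10: --10,1-1-
  m11: 1-1-,10-1
  m14: --10,-11-,1-1-
  m15: -11-,1-1-
Essential: 0--0, 01--, 10-1

NO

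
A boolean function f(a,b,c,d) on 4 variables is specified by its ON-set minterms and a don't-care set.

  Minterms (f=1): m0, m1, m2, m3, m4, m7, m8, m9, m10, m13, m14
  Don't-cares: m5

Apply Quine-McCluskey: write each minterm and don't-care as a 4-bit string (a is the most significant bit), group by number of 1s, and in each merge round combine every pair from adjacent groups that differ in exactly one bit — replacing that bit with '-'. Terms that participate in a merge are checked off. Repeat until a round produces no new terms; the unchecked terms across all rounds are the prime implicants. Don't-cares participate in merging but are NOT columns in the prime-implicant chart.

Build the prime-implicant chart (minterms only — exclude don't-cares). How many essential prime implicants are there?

4

[col 0] 0000*, 0001*, 0010*, 0011*, 0100*, 0101*, 0111*, 1000*, 1001*, 1010*, 1101*, 1110*
[col 1] -000*, -001*, -010*, -101*, 0-00*, 0-01*, 0-11*, 00-0*, 00-1*, 000-*, 001-*, 01-1*, 010-*, 1-01*, 1-10, 10-0*, 100-*
[col 2] --01, -0-0, -00-, 0--1, 0-0-, 00--
Prime implicants: --01, -0-0, -00-, 0--1, 0-0-, 00--, 1-10
PI chart (minterm → PIs covering it):
  0 | -0-0,-00-,0-0-,00--
  1 | --01,-00-,0--1,0-0-,00--
  2 | -0-0,00--
  3 | 0--1,00--
  4 | 0-0-  (sole → essential)
  7 | 0--1  (sole → essential)
  8 | -0-0,-00-
  9 | --01,-00-
  10 | -0-0,1-10
  13 | --01  (sole → essential)
  14 | 1-10  (sole → essential)
Essential prime implicants: --01, 0--1, 0-0-, 1-10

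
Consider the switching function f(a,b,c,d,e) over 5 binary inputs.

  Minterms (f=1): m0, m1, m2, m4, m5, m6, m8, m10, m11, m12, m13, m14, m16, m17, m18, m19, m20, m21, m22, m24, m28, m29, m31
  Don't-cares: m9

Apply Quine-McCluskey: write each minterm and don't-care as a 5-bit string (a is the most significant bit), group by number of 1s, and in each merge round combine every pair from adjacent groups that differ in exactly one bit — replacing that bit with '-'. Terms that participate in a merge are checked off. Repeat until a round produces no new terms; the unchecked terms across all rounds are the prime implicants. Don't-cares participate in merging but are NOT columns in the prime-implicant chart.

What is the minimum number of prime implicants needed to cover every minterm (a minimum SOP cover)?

8

size-2^0 implicants → 00000(✓)  00001(✓)  00010(✓)  00100(✓)  00101(✓)  00110(✓)  01000(✓)  01001(✓)  01010(✓)  01011(✓)  01100(✓)  01101(✓)  01110(✓)  10000(✓)  10001(✓)  10010(✓)  10011(✓)  10100(✓)  10101(✓)  10110(✓)  11000(✓)  11100(✓)  11101(✓)  11111(✓)
size-2^1 implicants → -0000(✓)  -0001(✓)  -0010(✓)  -0100(✓)  -0101(✓)  -0110(✓)  -1000(✓)  -1100(✓)  -1101(✓)  0-000(✓)  0-001(✓)  0-010(✓)  0-100(✓)  0-101(✓)  0-110(✓)  00-00(✓)  00-01(✓)  00-10(✓)  000-0(✓)  0000-(✓)  001-0(✓)  0010-(✓)  01-00(✓)  01-01(✓)  01-10(✓)  010-0(✓)  010-1(✓)  0100-(✓)  0101-(✓)  011-0(✓)  0110-(✓)  1-000(✓)  1-100(✓)  1-101(✓)  10-00(✓)  10-01(✓)  10-10(✓)  100-0(✓)  100-1(✓)  1000-(✓)  1001-(✓)  101-0(✓)  1010-(✓)  11-00(✓)  111-1  1110-(✓)
size-2^2 implicants → --000(✓)  --100(✓)  --101(✓)  -0-00(✓)  -0-01(✓)  -0-10(✓)  -00-0(✓)  -000-(✓)  -01-0(✓)  -010-(✓)  -1-00(✓)  -110-(✓)  0--00(✓)  0--01(✓)  0--10(✓)  0-0-0(✓)  0-00-(✓)  0-1-0(✓)  0-10-(✓)  00--0(✓)  00-0-(✓)  01--0(✓)  01-0-(✓)  010--  1--00(✓)  1-10-(✓)  10--0(✓)  10-0-(✓)  100--
size-2^3 implicants → ---00  --10-  -0--0  -0-0-  0---0  0--0-
Unchecked terms (primes): ---00, --10-, -0--0, -0-0-, 0---0, 0--0-, 010--, 100--, 111-1
Minterm coverage:
  m0 ⊆ ---00,-0--0,-0-0-,0---0,0--0-
  m1 ⊆ -0-0-,0--0-
  m2 ⊆ -0--0,0---0
  m4 ⊆ ---00,--10-,-0--0,-0-0-,0---0,0--0-
  m5 ⊆ --10-,-0-0-,0--0-
  m6 ⊆ -0--0,0---0
  m8 ⊆ ---00,0---0,0--0-,010--
  m10 ⊆ 0---0,010--
  m11 ⊆ 010-- [E]
  m12 ⊆ ---00,--10-,0---0,0--0-
  m13 ⊆ --10-,0--0-
  m14 ⊆ 0---0 [E]
  m16 ⊆ ---00,-0--0,-0-0-,100--
  m17 ⊆ -0-0-,100--
  m18 ⊆ -0--0,100--
  m19 ⊆ 100-- [E]
  m20 ⊆ ---00,--10-,-0--0,-0-0-
  m21 ⊆ --10-,-0-0-
  m22 ⊆ -0--0 [E]
  m24 ⊆ ---00 [E]
  m28 ⊆ ---00,--10-
  m29 ⊆ --10-,111-1
  m31 ⊆ 111-1 [E]
E = {---00, -0--0, 0---0, 010--, 100--, 111-1}
Petrick residual → --10-, -0-0-
Cover = d'e' + cd' + b'e' + b'd' + a'e' + a'bc' + ab'c' + abce  |cover|=8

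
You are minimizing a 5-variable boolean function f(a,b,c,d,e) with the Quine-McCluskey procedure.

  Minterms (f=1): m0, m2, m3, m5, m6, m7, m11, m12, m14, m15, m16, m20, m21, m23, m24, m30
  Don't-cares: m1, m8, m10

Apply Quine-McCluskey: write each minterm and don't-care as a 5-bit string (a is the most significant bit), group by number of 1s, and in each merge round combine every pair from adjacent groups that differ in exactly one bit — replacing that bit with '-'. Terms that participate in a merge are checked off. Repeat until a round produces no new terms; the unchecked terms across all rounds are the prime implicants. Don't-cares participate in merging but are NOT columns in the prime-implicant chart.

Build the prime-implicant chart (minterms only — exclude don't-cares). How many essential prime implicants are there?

size-2^0 implicants → 00000(✓)  00001(✓)  00010(✓)  00011(✓)  00101(✓)  00110(✓)  00111(✓)  01000(✓)  01010(✓)  01011(✓)  01100(✓)  01110(✓)  01111(✓)  10000(✓)  10100(✓)  10101(✓)  10111(✓)  11000(✓)  11110(✓)
size-2^1 implicants → -0000(✓)  -0101(✓)  -0111(✓)  -1000(✓)  -1110  0-000(✓)  0-010(✓)  0-011(✓)  0-110(✓)  0-111(✓)  00-01(✓)  00-10(✓)  00-11(✓)  000-0(✓)  000-1(✓)  0000-(✓)  0001-(✓)  001-1(✓)  0011-(✓)  01-00(✓)  01-10(✓)  01-11(✓)  010-0(✓)  0101-(✓)  011-0(✓)  0111-(✓)  1-000(✓)  10-00  101-1(✓)  1010-
size-2^2 implicants → --000  -01-1  0--10(✓)  0--11(✓)  0-0-0  0-01-(✓)  0-11-(✓)  00--1  00-1-(✓)  000--  01--0  01-1-(✓)
size-2^3 implicants → 0--1-
Unchecked terms (primes): --000, -01-1, -1110, 0--1-, 0-0-0, 00--1, 000--, 01--0, 10-00, 1010-
Minterm coverage:
  m0 ⊆ --000,0-0-0,000--
  m2 ⊆ 0--1-,0-0-0,000--
  m3 ⊆ 0--1-,00--1,000--
  m5 ⊆ -01-1,00--1
  m6 ⊆ 0--1- [E]
  m7 ⊆ -01-1,0--1-,00--1
  m11 ⊆ 0--1- [E]
  m12 ⊆ 01--0 [E]
  m14 ⊆ -1110,0--1-,01--0
  m15 ⊆ 0--1- [E]
  m16 ⊆ --000,10-00
  m20 ⊆ 10-00,1010-
  m21 ⊆ -01-1,1010-
  m23 ⊆ -01-1 [E]
  m24 ⊆ --000 [E]
  m30 ⊆ -1110 [E]
E = {--000, -01-1, -1110, 0--1-, 01--0}

5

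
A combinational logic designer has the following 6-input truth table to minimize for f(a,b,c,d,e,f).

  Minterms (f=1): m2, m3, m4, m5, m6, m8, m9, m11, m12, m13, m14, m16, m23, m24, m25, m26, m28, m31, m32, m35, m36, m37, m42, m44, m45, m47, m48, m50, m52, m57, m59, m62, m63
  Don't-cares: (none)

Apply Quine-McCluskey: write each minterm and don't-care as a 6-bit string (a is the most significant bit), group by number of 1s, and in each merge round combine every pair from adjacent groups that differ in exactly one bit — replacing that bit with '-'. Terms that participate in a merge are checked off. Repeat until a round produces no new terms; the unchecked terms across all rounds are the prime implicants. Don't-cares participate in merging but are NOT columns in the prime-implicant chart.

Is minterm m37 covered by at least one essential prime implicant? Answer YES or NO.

YES

Round 0: 000010✓ 000011✓ 000100✓ 000101✓ 000110✓ 001000✓ 001001✓ 001011✓ 001100✓ 001101✓ 001110✓ 010000✓ 010111✓ 011000✓ 011001✓ 011010✓ 011100✓ 011111✓ 100000✓ 100011✓ 100100✓ 100101✓ 101010 101100✓ 101101✓ 101111✓ 110000✓ 110010✓ 110100✓ 111001✓ 111011✓ 111110✓ 111111✓
Round 1: -00011 -00100✓ -00101✓ -01100✓ -01101✓ -10000 -11001 -11111 0-1000✓ 0-1001✓ 0-1100✓ 00-011 00-100✓ 00-101✓ 00-110✓ 000-10 00001- 0001-0✓ 00010-✓ 001-00✓ 001-01✓ 0010-1 00100-✓ 0011-0✓ 00110-✓ 01-000 01-111 011-00✓ 0110-0 01100-✓ 1-0000✓ 1-0100✓ 1-1111 10-100✓ 10-101✓ 100-00✓ 10010-✓ 1011-1 10110-✓ 110-00✓ 1100-0 111-11 1110-1 11111-
Round 2: -0-100✓ -0-101✓ -0010-✓ -0110-✓ 0-1-00 0-100- 00-1-0 00-10-✓ 001-0- 1-0-00 10-10-✓
Round 3: -0-10-
PIs = {-0-10-, -00011, -10000, -11001, -11111, 0-1-00, 0-100-, 00-011, 00-1-0, 000-10, 00001-, 001-0-, 0010-1, 01-000, 01-111, 0110-0, 1-0-00, 1-1111, 101010, 1011-1, 1100-0, 111-11, 1110-1, 11111-}
Coverage chart:
  m2: 000-10,00001-
  m3: -00011,00-011,00001-
  m4: -0-10-,00-1-0
  m5: -0-10- ←essential
  m6: 00-1-0,000-10
  m8: 0-1-00,0-100-,001-0-
  m9: 0-100-,001-0-,0010-1
  m11: 00-011,0010-1
  m12: -0-10-,0-1-00,00-1-0,001-0-
  m13: -0-10-,001-0-
  m14: 00-1-0 ←essential
  m16: -10000,01-000
  m23: 01-111 ←essential
  m24: 0-1-00,0-100-,01-000,0110-0
  m25: -11001,0-100-
  m26: 0110-0 ←essential
  m28: 0-1-00 ←essential
  m31: -11111,01-111
  m32: 1-0-00 ←essential
  m35: -00011 ←essential
  m36: -0-10-,1-0-00
  m37: -0-10- ←essential
  m42: 101010 ←essential
  m44: -0-10- ←essential
  m45: -0-10-,1011-1
  m47: 1-1111,1011-1
  m48: -10000,1-0-00,1100-0
  m50: 1100-0 ←essential
  m52: 1-0-00 ←essential
  m57: -11001,1110-1
  m59: 111-11,1110-1
  m62: 11111- ←essential
  m63: -11111,1-1111,111-11,11111-
Essential: -0-10-, -00011, 0-1-00, 00-1-0, 01-111, 0110-0, 1-0-00, 101010, 1100-0, 11111-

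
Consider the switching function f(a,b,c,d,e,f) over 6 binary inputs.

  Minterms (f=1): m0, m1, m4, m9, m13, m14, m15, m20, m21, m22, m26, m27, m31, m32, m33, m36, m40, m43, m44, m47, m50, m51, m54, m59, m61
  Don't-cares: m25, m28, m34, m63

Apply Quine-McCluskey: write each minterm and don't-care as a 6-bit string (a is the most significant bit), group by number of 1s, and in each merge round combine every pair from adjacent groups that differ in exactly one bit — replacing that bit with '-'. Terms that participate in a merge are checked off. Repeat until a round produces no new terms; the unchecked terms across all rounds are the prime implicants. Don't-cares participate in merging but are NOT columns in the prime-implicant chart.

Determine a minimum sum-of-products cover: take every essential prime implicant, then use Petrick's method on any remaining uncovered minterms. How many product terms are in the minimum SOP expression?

12

[col 0] 000000*, 000001*, 000100*, 001001*, 001101*, 001110*, 001111*, 010100*, 010101*, 010110*, 011001*, 011010*, 011011*, 011100*, 011111*, 100000*, 100001*, 100010*, 100100*, 101000*, 101011*, 101100*, 101111*, 110010*, 110011*, 110110*, 111011*, 111101*, 111111*
[col 1] -00000*, -00001*, -00100*, -01111*, -10110, -11011*, -11111*, 0-0100, 0-1001, 0-1111*, 00-001, 000-00*, 00000-*, 001-01, 0011-1, 00111-, 01-100, 0101-0, 01010-, 011-11*, 0110-1, 01101-, 1-0010, 1-1011*, 1-1111*, 10-000*, 10-100*, 100-00*, 1000-0, 10000-*, 101-00*, 101-11*, 11-011, 110-10, 11001-, 111-11*, 1111-1
[col 2] --1111, -00-00, -0000-, -11-11, 1-1-11, 10--00
Prime implicants: --1111, -00-00, -0000-, -10110, -11-11, 0-0100, 0-1001, 00-001, 001-01, 0011-1, 00111-, 01-100, 0101-0, 01010-, 0110-1, 01101-, 1-0010, 1-1-11, 10--00, 1000-0, 11-011, 110-10, 11001-, 1111-1
PI chart (minterm → PIs covering it):
  0 | -00-00,-0000-
  1 | -0000-,00-001
  4 | -00-00,0-0100
  9 | 0-1001,00-001,001-01
  13 | 001-01,0011-1
  14 | 00111-  (sole → essential)
  15 | --1111,0011-1,00111-
  20 | 0-0100,01-100,0101-0,01010-
  21 | 01010-  (sole → essential)
  22 | -10110,0101-0
  26 | 01101-  (sole → essential)
  27 | -11-11,0110-1,01101-
  31 | --1111,-11-11
  32 | -00-00,-0000-,10--00,1000-0
  33 | -0000-  (sole → essential)
  36 | -00-00,10--00
  40 | 10--00  (sole → essential)
  43 | 1-1-11  (sole → essential)
  44 | 10--00  (sole → essential)
  47 | --1111,1-1-11
  50 | 1-0010,110-10,11001-
  51 | 11-011,11001-
  54 | -10110,110-10
  59 | -11-11,1-1-11,11-011
  61 | 1111-1  (sole → essential)
Essential prime implicants: -0000-, 00111-, 01010-, 01101-, 1-1-11, 10--00, 1111-1
Petrick residual → --1111, -00-00, -10110, 001-01, 11001-
Minimum SOP uses 12 PIs: cdef + b'c'e'f' + b'c'd'e' + bc'def' + a'b'ce'f + a'b'cde + a'bc'de' + a'bcd'e + acef + ab'e'f' + abc'd'e + abcdf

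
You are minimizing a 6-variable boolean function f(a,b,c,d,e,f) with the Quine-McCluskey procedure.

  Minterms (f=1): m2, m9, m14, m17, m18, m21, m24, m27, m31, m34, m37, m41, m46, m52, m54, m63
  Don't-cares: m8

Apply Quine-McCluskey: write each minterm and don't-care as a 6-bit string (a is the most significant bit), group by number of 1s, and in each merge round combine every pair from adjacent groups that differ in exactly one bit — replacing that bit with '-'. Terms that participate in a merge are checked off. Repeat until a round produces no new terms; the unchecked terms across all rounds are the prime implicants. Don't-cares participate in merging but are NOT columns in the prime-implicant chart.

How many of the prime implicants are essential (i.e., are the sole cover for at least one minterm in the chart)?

[col 0] 000010*, 001000*, 001001*, 001110*, 010001*, 010010*, 010101*, 011000*, 011011*, 011111*, 100010*, 100101, 101001*, 101110*, 110100*, 110110*, 111111*
[col 1] -00010, -01001, -01110, -11111, 0-0010, 0-1000, 00100-, 010-01, 011-11, 1101-0
Prime implicants: -00010, -01001, -01110, -11111, 0-0010, 0-1000, 00100-, 010-01, 011-11, 100101, 1101-0
PI chart (minterm → PIs covering it):
  2 | -00010,0-0010
  9 | -01001,00100-
  14 | -01110  (sole → essential)
  17 | 010-01  (sole → essential)
  18 | 0-0010  (sole → essential)
  21 | 010-01  (sole → essential)
  24 | 0-1000  (sole → essential)
  27 | 011-11  (sole → essential)
  31 | -11111,011-11
  34 | -00010  (sole → essential)
  37 | 100101  (sole → essential)
  41 | -01001  (sole → essential)
  46 | -01110  (sole → essential)
  52 | 1101-0  (sole → essential)
  54 | 1101-0  (sole → essential)
  63 | -11111  (sole → essential)
Essential prime implicants: -00010, -01001, -01110, -11111, 0-0010, 0-1000, 010-01, 011-11, 100101, 1101-0

10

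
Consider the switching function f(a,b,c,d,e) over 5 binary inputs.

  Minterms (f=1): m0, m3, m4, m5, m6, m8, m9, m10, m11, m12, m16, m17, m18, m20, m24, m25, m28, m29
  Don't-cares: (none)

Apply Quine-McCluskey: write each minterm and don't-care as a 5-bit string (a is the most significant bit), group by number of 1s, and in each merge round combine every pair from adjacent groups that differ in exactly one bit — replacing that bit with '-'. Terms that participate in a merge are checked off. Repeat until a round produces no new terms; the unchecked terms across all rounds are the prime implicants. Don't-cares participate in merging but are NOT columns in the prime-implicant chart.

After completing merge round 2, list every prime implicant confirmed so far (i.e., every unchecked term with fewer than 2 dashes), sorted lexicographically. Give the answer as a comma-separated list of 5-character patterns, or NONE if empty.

[col 0] 00000*, 00011*, 00100*, 00101*, 00110*, 01000*, 01001*, 01010*, 01011*, 01100*, 10000*, 10001*, 10010*, 10100*, 11000*, 11001*, 11100*, 11101*
[col 1] -0000*, -0100*, -1000*, -1001*, -1100*, 0-000*, 0-011, 0-100*, 00-00*, 001-0, 0010-, 01-00*, 010-0*, 010-1*, 0100-*, 0101-*, 1-000*, 1-001*, 1-100*, 10-00*, 100-0, 1000-*, 11-00*, 11-01*, 1100-*, 1110-*
[col 2] --000*, --100*, -0-00*, -1-00*, -100-, 0--00*, 010--, 1--00*, 1-00-, 11-0-
[col 3] ---00
Prime implicants: ---00, -100-, 0-011, 001-0, 0010-, 010--, 1-00-, 100-0, 11-0-

0-011, 001-0, 0010-, 100-0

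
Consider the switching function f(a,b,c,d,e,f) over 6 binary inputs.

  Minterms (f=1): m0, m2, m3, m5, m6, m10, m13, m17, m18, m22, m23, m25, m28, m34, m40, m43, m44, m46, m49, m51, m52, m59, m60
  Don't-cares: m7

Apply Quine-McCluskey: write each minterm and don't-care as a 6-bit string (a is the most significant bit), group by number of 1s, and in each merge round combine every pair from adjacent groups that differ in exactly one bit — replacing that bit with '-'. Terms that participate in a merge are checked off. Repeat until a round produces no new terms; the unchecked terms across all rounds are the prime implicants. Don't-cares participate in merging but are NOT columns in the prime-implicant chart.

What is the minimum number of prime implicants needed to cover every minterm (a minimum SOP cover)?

Round 0: 000000✓ 000010✓ 000011✓ 000101✓ 000110✓ 000111✓ 001010✓ 001101✓ 010001✓ 010010✓ 010110✓ 010111✓ 011001✓ 011100✓ 100010✓ 101000✓ 101011✓ 101100✓ 101110✓ 110001✓ 110011✓ 110100✓ 111011✓ 111100✓
Round 1: -00010 -10001 -11100 0-0010✓ 0-0110✓ 0-0111✓ 00-010 00-101 000-10✓ 000-11✓ 0000-0 00001-✓ 0001-1 00011-✓ 01-001 010-10✓ 01011-✓ 1-1011 1-1100 101-00 1011-0 11-011 11-100 1100-1
Round 2: 0-0-10 0-011- 000-1-
PIs = {-00010, -10001, -11100, 0-0-10, 0-011-, 00-010, 00-101, 000-1-, 0000-0, 0001-1, 01-001, 1-1011, 1-1100, 101-00, 1011-0, 11-011, 11-100, 1100-1}
Coverage chart:
  m0: 0000-0 ←essential
  m2: -00010,0-0-10,00-010,000-1-,0000-0
  m3: 000-1- ←essential
  m5: 00-101,0001-1
  m6: 0-0-10,0-011-,000-1-
  m10: 00-010 ←essential
  m13: 00-101 ←essential
  m17: -10001,01-001
  m18: 0-0-10 ←essential
  m22: 0-0-10,0-011-
  m23: 0-011- ←essential
  m25: 01-001 ←essential
  m28: -11100 ←essential
  m34: -00010 ←essential
  m40: 101-00 ←essential
  m43: 1-1011 ←essential
  m44: 1-1100,101-00,1011-0
  m46: 1011-0 ←essential
  m49: -10001,1100-1
  m51: 11-011,1100-1
  m52: 11-100 ←essential
  m59: 1-1011,11-011
  m60: -11100,1-1100,11-100
Essential: -00010, -11100, 0-0-10, 0-011-, 00-010, 00-101, 000-1-, 0000-0, 01-001, 1-1011, 101-00, 1011-0, 11-100
Petrick residual → 1100-1
Min cover (14 terms): b'c'd'ef' + bcde'f' + a'c'ef' + a'c'de + a'b'd'ef' + a'b'de'f + a'b'c'e + a'b'c'd'f' + a'bd'e'f + acd'ef + ab'ce'f' + ab'cdf' + abde'f' + abc'd'f

14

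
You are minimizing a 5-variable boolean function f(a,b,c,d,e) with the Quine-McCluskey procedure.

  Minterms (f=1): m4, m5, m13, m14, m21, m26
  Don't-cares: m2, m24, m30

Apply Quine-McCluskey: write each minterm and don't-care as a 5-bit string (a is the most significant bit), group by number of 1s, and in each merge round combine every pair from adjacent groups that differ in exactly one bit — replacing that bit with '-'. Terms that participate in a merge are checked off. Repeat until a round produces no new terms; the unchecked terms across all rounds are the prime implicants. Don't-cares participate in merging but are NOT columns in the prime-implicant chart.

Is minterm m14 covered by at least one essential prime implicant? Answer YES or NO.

size-2^0 implicants → 00010  00100(✓)  00101(✓)  01101(✓)  01110(✓)  10101(✓)  11000(✓)  11010(✓)  11110(✓)
size-2^1 implicants → -0101  -1110  0-101  0010-  11-10  110-0
Unchecked terms (primes): -0101, -1110, 0-101, 00010, 0010-, 11-10, 110-0
Minterm coverage:
  m4 ⊆ 0010- [E]
  m5 ⊆ -0101,0-101,0010-
  m13 ⊆ 0-101 [E]
  m14 ⊆ -1110 [E]
  m21 ⊆ -0101 [E]
  m26 ⊆ 11-10,110-0
E = {-0101, -1110, 0-101, 0010-}

YES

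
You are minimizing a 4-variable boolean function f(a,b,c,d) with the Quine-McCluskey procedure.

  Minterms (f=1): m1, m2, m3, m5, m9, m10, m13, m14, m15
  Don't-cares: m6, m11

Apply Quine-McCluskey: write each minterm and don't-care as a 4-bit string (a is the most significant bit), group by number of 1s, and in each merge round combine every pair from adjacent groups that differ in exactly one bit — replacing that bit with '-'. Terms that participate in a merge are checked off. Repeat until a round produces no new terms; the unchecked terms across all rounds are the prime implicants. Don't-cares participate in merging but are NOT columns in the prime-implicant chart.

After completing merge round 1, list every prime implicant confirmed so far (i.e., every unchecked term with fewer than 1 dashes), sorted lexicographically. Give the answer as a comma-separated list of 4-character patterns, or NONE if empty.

size-2^0 implicants → 0001(✓)  0010(✓)  0011(✓)  0101(✓)  0110(✓)  1001(✓)  1010(✓)  1011(✓)  1101(✓)  1110(✓)  1111(✓)
size-2^1 implicants → -001(✓)  -010(✓)  -011(✓)  -101(✓)  -110(✓)  0-01(✓)  0-10(✓)  00-1(✓)  001-(✓)  1-01(✓)  1-10(✓)  1-11(✓)  10-1(✓)  101-(✓)  11-1(✓)  111-(✓)
size-2^2 implicants → --01  --10  -0-1  -01-  1--1  1-1-
Unchecked terms (primes): --01, --10, -0-1, -01-, 1--1, 1-1-

NONE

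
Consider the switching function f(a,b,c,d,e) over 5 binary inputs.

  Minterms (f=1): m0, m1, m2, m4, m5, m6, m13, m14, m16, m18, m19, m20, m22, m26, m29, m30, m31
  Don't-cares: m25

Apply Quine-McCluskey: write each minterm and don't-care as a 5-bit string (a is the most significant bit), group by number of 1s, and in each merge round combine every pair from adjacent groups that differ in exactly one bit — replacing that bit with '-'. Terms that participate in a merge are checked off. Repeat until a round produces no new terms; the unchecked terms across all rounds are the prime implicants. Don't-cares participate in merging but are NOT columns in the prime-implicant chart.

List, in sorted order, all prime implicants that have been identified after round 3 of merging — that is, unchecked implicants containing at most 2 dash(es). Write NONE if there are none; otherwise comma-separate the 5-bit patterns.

Round 0: 00000✓ 00001✓ 00010✓ 00100✓ 00101✓ 00110✓ 01101✓ 01110✓ 10000✓ 10010✓ 10011✓ 10100✓ 10110✓ 11001✓ 11010✓ 11101✓ 11110✓ 11111✓
Round 1: -0000✓ -0010✓ -0100✓ -0110✓ -1101 -1110✓ 0-101 0-110✓ 00-00✓ 00-01✓ 00-10✓ 000-0✓ 0000-✓ 001-0✓ 0010-✓ 1-010✓ 1-110✓ 10-00✓ 10-10✓ 100-0✓ 1001- 101-0✓ 11-01 11-10✓ 111-1 1111-
Round 2: --110 -0-00✓ -0-10✓ -00-0✓ -01-0✓ 00--0✓ 00-0- 1--10 10--0✓
Round 3: -0--0
PIs = {--110, -0--0, -1101, 0-101, 00-0-, 1--10, 1001-, 11-01, 111-1, 1111-}

--110, -1101, 0-101, 00-0-, 1--10, 1001-, 11-01, 111-1, 1111-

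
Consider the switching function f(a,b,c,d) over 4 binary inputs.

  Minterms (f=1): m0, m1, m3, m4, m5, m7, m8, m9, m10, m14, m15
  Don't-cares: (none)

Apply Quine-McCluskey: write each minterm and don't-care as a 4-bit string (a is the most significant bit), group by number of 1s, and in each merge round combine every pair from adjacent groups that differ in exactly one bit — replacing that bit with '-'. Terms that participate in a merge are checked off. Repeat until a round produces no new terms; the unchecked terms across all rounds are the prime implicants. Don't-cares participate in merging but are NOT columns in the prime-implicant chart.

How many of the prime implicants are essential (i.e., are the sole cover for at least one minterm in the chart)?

3

[col 0] 0000*, 0001*, 0011*, 0100*, 0101*, 0111*, 1000*, 1001*, 1010*, 1110*, 1111*
[col 1] -000*, -001*, -111, 0-00*, 0-01*, 0-11*, 00-1*, 000-*, 01-1*, 010-*, 1-10, 10-0, 100-*, 111-
[col 2] -00-, 0--1, 0-0-
Prime implicants: -00-, -111, 0--1, 0-0-, 1-10, 10-0, 111-
PI chart (minterm → PIs covering it):
  0 | -00-,0-0-
  1 | -00-,0--1,0-0-
  3 | 0--1  (sole → essential)
  4 | 0-0-  (sole → essential)
  5 | 0--1,0-0-
  7 | -111,0--1
  8 | -00-,10-0
  9 | -00-  (sole → essential)
  10 | 1-10,10-0
  14 | 1-10,111-
  15 | -111,111-
Essential prime implicants: -00-, 0--1, 0-0-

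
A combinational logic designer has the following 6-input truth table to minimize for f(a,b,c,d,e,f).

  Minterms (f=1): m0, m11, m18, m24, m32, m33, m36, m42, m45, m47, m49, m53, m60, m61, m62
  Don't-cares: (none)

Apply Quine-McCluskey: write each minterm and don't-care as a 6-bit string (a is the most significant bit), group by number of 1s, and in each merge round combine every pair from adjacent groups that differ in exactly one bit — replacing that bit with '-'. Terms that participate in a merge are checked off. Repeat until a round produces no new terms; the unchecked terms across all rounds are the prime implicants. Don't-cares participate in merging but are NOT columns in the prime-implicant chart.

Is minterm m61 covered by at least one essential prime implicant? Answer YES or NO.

Round 0: 000000✓ 001011 010010 011000 100000✓ 100001✓ 100100✓ 101010 101101✓ 101111✓ 110001✓ 110101✓ 111100✓ 111101✓ 111110✓
Round 1: -00000 1-0001 1-1101 100-00 10000- 1011-1 11-101 110-01 1111-0 11110-
PIs = {-00000, 001011, 010010, 011000, 1-0001, 1-1101, 100-00, 10000-, 101010, 1011-1, 11-101, 110-01, 1111-0, 11110-}
Coverage chart:
  m0: -00000 ←essential
  m11: 001011 ←essential
  m18: 010010 ←essential
  m24: 011000 ←essential
  m32: -00000,100-00,10000-
  m33: 1-0001,10000-
  m36: 100-00 ←essential
  m42: 101010 ←essential
  m45: 1-1101,1011-1
  m47: 1011-1 ←essential
  m49: 1-0001,110-01
  m53: 11-101,110-01
  m60: 1111-0,11110-
  m61: 1-1101,11-101,11110-
  m62: 1111-0 ←essential
Essential: -00000, 001011, 010010, 011000, 100-00, 101010, 1011-1, 1111-0

NO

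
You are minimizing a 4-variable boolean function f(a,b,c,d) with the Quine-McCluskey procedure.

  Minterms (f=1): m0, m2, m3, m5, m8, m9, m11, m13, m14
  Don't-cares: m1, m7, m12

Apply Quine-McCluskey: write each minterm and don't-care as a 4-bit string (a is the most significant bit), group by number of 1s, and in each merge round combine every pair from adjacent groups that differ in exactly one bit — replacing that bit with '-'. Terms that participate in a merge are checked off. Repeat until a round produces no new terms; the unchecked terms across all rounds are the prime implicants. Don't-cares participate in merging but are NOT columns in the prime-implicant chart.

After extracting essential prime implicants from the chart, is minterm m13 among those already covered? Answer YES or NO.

NO

Round 0: 0000✓ 0001✓ 0010✓ 0011✓ 0101✓ 0111✓ 1000✓ 1001✓ 1011✓ 1100✓ 1101✓ 1110✓
Round 1: -000✓ -001✓ -011✓ -101✓ 0-01✓ 0-11✓ 00-0✓ 00-1✓ 000-✓ 001-✓ 01-1✓ 1-00✓ 1-01✓ 10-1✓ 100-✓ 11-0 110-✓
Round 2: --01 -0-1 -00- 0--1 00-- 1-0-
PIs = {--01, -0-1, -00-, 0--1, 00--, 1-0-, 11-0}
Coverage chart:
  m0: -00-,00--
  m2: 00-- ←essential
  m3: -0-1,0--1,00--
  m5: --01,0--1
  m8: -00-,1-0-
  m9: --01,-0-1,-00-,1-0-
  m11: -0-1 ←essential
  m13: --01,1-0-
  m14: 11-0 ←essential
Essential: -0-1, 00--, 11-0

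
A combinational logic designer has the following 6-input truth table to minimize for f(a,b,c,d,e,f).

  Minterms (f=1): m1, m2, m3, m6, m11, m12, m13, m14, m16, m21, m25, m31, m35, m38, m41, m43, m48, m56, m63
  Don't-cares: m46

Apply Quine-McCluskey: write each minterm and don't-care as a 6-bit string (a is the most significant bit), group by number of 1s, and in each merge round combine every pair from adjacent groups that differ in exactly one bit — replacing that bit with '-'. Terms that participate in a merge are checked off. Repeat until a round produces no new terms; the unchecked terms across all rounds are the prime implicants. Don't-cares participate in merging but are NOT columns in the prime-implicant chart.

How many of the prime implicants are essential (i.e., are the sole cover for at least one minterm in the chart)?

[col 0] 000001*, 000010*, 000011*, 000110*, 001011*, 001100*, 001101*, 001110*, 010000*, 010101, 011001, 011111*, 100011*, 100110*, 101001*, 101011*, 101110*, 110000*, 111000*, 111111*
[col 1] -00011*, -00110*, -01011*, -01110*, -10000, -11111, 00-011*, 00-110*, 000-10, 0000-1, 00001-, 0011-0, 00110-, 10-011*, 10-110*, 1010-1, 11-000
[col 2] -0-011, -0-110
Prime implicants: -0-011, -0-110, -10000, -11111, 000-10, 0000-1, 00001-, 0011-0, 00110-, 010101, 011001, 1010-1, 11-000
PI chart (minterm → PIs covering it):
  1 | 0000-1  (sole → essential)
  2 | 000-10,00001-
  3 | -0-011,0000-1,00001-
  6 | -0-110,000-10
  11 | -0-011  (sole → essential)
  12 | 0011-0,00110-
  13 | 00110-  (sole → essential)
  14 | -0-110,0011-0
  16 | -10000  (sole → essential)
  21 | 010101  (sole → essential)
  25 | 011001  (sole → essential)
  31 | -11111  (sole → essential)
  35 | -0-011  (sole → essential)
  38 | -0-110  (sole → essential)
  41 | 1010-1  (sole → essential)
  43 | -0-011,1010-1
  48 | -10000,11-000
  56 | 11-000  (sole → essential)
  63 | -11111  (sole → essential)
Essential prime implicants: -0-011, -0-110, -10000, -11111, 0000-1, 00110-, 010101, 011001, 1010-1, 11-000

10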